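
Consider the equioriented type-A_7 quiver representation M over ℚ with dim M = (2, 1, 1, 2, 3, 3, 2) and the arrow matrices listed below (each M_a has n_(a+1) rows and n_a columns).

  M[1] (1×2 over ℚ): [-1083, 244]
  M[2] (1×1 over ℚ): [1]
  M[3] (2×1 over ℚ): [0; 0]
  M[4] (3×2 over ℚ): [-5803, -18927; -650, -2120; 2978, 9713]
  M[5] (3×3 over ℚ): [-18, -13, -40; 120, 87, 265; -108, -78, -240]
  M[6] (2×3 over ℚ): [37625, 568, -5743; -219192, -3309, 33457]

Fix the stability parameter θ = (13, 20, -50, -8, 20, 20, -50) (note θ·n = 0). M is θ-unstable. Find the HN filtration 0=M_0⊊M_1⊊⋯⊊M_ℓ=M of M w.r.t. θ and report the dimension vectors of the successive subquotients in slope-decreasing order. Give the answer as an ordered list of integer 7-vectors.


Interval decomposition of M: I[1,1], I[1,3], I[4,5], I[4,7], I[5,7], I[6,6].
HN type (ℓ=5): μ^(1)=20; μ^(2)=13; μ^(3)=-10/3; μ^(4)=-17/3; μ^(5)=-8

((0, 0, 0, 0, 1, 1, 0); (1, 0, 0, 0, 0, 0, 0); (0, 0, 0, 0, 2, 2, 2); (1, 1, 1, 0, 0, 0, 0); (0, 0, 0, 2, 0, 0, 0))


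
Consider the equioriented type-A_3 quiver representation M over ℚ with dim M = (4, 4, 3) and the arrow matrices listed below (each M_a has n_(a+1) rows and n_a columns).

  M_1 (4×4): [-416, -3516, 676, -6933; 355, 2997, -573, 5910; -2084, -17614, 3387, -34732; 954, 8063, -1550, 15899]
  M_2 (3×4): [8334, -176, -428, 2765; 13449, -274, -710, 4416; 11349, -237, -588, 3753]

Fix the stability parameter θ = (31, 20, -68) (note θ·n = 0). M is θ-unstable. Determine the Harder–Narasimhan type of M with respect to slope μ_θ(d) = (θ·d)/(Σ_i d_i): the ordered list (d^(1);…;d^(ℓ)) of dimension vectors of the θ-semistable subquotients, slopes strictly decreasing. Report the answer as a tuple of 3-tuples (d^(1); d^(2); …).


Via rank(M_{q-1}∘⋯∘M_p): M ≅ I[1,2], I[1,3]^3.
μ_θ-semistable layers: μ^(1)=51/2; μ^(2)=-17/3

((1, 1, 0); (3, 3, 3))


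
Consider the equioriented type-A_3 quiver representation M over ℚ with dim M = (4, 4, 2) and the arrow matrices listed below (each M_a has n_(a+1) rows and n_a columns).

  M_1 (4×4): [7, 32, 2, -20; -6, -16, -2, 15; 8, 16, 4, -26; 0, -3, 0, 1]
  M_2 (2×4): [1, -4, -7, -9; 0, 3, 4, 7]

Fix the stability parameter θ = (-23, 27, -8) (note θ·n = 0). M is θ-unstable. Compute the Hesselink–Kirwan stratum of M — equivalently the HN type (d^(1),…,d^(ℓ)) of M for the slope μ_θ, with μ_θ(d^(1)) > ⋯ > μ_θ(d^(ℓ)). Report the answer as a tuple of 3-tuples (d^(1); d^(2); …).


Via rank(M_{q-1}∘⋯∘M_p): M ≅ I[1,1], I[1,2], I[1,3]^2, I[2,2].
μ_θ-semistable layers: μ^(1)=27; μ^(2)=19/2; μ^(3)=-23

((0, 2, 0); (0, 2, 2); (4, 0, 0))


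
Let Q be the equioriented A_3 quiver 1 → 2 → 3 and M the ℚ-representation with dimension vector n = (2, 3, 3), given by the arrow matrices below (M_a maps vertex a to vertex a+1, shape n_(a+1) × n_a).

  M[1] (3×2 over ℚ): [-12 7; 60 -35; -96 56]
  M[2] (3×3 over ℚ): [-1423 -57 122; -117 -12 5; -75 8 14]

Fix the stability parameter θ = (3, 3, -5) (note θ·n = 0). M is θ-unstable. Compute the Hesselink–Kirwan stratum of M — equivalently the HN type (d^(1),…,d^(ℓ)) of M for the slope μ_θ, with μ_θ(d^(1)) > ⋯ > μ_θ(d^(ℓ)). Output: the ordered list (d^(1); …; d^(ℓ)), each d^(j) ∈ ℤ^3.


Via rank(M_{q-1}∘⋯∘M_p): M ≅ I[1,1], I[1,3], I[2,3]^2.
μ_θ-semistable layers: μ^(1)=3; μ^(2)=1/3; μ^(3)=-1

((1, 0, 0); (1, 1, 1); (0, 2, 2))


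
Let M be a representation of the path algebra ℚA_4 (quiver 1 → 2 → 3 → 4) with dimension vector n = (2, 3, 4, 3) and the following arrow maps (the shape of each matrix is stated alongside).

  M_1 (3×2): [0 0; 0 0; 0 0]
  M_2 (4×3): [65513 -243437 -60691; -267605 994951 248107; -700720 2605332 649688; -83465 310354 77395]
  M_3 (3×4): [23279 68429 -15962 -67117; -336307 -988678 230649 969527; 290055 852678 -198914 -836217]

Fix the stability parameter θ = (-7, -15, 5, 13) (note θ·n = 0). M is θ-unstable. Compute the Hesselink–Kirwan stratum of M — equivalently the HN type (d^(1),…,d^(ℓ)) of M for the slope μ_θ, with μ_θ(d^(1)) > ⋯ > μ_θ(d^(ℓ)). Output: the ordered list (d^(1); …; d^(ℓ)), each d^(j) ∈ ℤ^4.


Interval decomposition of M: I[1,1]^2, I[2,4]^3, I[3,3].
HN type (ℓ=4): μ^(1)=13; μ^(2)=5; μ^(3)=-7; μ^(4)=-15

((0, 0, 0, 3); (0, 0, 4, 0); (2, 0, 0, 0); (0, 3, 0, 0))


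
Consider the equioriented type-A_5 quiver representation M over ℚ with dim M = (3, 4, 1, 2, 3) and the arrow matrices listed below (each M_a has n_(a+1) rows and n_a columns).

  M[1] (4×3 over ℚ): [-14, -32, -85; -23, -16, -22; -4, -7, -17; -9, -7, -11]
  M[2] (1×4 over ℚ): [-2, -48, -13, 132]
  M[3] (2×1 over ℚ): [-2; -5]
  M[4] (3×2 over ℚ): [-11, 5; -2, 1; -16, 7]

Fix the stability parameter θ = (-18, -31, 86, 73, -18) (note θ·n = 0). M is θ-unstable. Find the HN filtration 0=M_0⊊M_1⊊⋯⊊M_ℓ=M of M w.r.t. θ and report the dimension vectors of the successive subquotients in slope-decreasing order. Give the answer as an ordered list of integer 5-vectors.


Via rank(M_{q-1}∘⋯∘M_p): M ≅ I[1,2]^2, I[1,5], I[2,2], I[4,5], I[5,5].
μ_θ-semistable layers: μ^(1)=47; μ^(2)=55/2; μ^(3)=-18; μ^(4)=-49/2; μ^(5)=-31

((0, 0, 1, 1, 1); (0, 0, 0, 1, 1); (0, 0, 0, 0, 1); (3, 3, 0, 0, 0); (0, 1, 0, 0, 0))


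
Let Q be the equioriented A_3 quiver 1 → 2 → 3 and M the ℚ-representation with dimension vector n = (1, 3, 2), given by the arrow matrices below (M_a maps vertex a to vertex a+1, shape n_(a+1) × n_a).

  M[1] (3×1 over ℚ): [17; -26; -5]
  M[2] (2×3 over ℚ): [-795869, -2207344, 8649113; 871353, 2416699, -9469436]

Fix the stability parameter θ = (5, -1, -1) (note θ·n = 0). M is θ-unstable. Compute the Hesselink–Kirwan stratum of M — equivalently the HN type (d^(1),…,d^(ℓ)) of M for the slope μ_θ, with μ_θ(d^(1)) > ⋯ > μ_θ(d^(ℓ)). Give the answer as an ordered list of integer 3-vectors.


Barcode: M ≅ I[1,3], I[2,2], I[2,3]. HN layers by μ_θ (2 steps, strictly decreasing):
  μ^(1)=1; μ^(2)=-1

((1, 1, 1); (0, 2, 1))


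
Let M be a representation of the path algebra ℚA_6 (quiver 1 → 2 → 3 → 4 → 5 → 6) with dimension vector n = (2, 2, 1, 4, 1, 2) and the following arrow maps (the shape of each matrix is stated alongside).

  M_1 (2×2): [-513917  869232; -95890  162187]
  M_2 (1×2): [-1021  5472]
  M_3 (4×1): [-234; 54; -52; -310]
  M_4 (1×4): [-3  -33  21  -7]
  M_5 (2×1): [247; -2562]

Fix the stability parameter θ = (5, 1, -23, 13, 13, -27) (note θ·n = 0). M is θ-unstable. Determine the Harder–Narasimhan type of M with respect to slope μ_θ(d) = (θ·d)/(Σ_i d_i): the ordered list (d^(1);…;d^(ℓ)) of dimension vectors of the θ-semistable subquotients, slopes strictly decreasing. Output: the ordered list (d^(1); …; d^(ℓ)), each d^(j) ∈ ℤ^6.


Barcode: M ≅ I[1,2], I[1,6], I[4,4]^3, I[6,6]. HN layers by μ_θ (5 steps, strictly decreasing):
  μ^(1)=13; μ^(2)=3; μ^(3)=-1/3; μ^(4)=-17/3; μ^(5)=-27

((0, 0, 0, 3, 0, 0); (1, 1, 0, 0, 0, 0); (0, 0, 0, 1, 1, 1); (1, 1, 1, 0, 0, 0); (0, 0, 0, 0, 0, 1))


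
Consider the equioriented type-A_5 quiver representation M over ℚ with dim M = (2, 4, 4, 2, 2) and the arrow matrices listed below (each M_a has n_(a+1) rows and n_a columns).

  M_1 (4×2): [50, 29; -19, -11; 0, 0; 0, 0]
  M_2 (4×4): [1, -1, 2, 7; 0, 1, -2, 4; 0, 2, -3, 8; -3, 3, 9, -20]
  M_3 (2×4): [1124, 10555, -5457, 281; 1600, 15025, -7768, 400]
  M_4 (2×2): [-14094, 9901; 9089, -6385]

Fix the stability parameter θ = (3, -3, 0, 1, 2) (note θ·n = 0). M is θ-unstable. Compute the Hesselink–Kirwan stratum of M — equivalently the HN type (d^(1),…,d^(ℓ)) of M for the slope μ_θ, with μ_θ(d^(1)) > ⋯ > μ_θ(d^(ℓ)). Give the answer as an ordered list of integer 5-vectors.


Interval decomposition of M: I[1,5]^2, I[2,3]^2.
HN type (ℓ=4): μ^(1)=2; μ^(2)=1; μ^(3)=0; μ^(4)=-3

((0, 0, 0, 0, 2); (0, 0, 0, 2, 0); (2, 2, 4, 0, 0); (0, 2, 0, 0, 0))


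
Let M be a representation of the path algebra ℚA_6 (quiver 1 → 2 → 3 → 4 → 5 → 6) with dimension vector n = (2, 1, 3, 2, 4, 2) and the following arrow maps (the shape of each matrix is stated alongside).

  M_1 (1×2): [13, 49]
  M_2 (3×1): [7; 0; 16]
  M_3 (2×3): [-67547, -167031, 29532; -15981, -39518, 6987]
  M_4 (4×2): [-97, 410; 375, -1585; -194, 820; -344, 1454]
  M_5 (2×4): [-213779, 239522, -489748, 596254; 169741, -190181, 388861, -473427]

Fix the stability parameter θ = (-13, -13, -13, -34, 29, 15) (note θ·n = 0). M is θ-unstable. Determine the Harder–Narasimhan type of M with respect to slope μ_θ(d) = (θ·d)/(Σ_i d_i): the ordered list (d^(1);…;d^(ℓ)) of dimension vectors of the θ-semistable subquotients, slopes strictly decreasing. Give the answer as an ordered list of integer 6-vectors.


Interval decomposition of M: I[1,1], I[1,6], I[3,3], I[3,6], I[5,5]^2.
HN type (ℓ=5): μ^(1)=29; μ^(2)=22; μ^(3)=-13; μ^(4)=-73/4; μ^(5)=-47/2

((0, 0, 0, 0, 2, 0); (0, 0, 0, 0, 2, 2); (1, 0, 1, 0, 0, 0); (1, 1, 1, 1, 0, 0); (0, 0, 1, 1, 0, 0))


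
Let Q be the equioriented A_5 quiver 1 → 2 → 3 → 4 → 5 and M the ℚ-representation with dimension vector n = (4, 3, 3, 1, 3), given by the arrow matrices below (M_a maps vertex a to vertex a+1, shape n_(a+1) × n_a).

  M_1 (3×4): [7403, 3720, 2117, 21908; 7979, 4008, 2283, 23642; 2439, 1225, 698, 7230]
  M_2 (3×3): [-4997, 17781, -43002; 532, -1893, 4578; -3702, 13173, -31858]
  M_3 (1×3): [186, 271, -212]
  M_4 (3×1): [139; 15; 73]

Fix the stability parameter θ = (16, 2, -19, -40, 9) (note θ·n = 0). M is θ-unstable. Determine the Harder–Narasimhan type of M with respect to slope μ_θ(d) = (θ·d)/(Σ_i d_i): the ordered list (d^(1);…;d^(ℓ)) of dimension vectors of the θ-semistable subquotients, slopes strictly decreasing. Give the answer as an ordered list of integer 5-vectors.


Barcode: M ≅ I[1,1], I[1,2], I[1,3], I[1,5], I[3,3], I[5,5]^2. HN layers by μ_θ (5 steps, strictly decreasing):
  μ^(1)=16; μ^(2)=9; μ^(3)=-1/3; μ^(4)=-41/4; μ^(5)=-19

((1, 0, 0, 0, 0); (1, 1, 0, 0, 3); (1, 1, 1, 0, 0); (1, 1, 1, 1, 0); (0, 0, 1, 0, 0))


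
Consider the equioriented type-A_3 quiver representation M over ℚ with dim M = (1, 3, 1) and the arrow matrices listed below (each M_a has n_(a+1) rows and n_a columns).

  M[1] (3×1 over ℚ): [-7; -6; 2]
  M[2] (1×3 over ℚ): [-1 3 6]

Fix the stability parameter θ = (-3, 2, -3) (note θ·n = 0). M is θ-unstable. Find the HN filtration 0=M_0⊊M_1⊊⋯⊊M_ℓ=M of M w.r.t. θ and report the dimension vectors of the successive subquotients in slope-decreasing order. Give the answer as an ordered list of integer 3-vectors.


Barcode: M ≅ I[1,3], I[2,2]^2. HN layers by μ_θ (3 steps, strictly decreasing):
  μ^(1)=2; μ^(2)=-1/2; μ^(3)=-3

((0, 2, 0); (0, 1, 1); (1, 0, 0))


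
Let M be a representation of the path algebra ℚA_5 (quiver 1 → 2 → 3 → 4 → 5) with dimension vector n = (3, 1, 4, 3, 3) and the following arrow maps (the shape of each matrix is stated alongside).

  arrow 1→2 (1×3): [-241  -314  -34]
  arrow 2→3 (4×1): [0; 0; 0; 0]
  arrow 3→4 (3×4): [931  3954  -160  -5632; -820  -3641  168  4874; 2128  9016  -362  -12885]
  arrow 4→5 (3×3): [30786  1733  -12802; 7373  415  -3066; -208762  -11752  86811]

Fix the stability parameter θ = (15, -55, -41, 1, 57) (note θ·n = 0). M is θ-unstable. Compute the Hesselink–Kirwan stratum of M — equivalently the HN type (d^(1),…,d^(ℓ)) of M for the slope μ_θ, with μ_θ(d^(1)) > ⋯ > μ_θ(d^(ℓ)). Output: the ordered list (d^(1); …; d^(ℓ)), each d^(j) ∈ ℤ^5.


Interval decomposition of M: I[1,1]^2, I[1,2], I[3,3], I[3,5]^3.
HN type (ℓ=5): μ^(1)=57; μ^(2)=15; μ^(3)=1; μ^(4)=-20; μ^(5)=-41

((0, 0, 0, 0, 3); (2, 0, 0, 0, 0); (0, 0, 0, 3, 0); (1, 1, 0, 0, 0); (0, 0, 4, 0, 0))


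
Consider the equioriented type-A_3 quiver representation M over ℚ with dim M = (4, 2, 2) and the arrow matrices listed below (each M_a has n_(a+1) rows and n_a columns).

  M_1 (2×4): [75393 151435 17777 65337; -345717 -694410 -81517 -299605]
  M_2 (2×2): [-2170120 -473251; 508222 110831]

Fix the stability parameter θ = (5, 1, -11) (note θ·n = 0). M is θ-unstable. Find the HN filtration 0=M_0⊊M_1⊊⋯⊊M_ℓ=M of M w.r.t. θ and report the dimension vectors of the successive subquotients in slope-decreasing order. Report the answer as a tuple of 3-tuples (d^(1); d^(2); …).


Barcode: M ≅ I[1,1]^2, I[1,3]^2. HN layers by μ_θ (2 steps, strictly decreasing):
  μ^(1)=5; μ^(2)=-5/3

((2, 0, 0); (2, 2, 2))


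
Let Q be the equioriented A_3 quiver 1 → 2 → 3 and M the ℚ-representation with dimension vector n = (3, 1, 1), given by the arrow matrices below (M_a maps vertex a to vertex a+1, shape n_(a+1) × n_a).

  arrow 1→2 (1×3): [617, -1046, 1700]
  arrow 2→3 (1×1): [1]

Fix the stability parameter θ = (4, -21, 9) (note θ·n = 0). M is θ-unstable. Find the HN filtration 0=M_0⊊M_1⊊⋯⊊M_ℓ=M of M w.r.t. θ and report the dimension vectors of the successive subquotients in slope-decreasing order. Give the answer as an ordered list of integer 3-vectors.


Barcode: M ≅ I[1,1]^2, I[1,3]. HN layers by μ_θ (3 steps, strictly decreasing):
  μ^(1)=9; μ^(2)=4; μ^(3)=-17/2

((0, 0, 1); (2, 0, 0); (1, 1, 0))


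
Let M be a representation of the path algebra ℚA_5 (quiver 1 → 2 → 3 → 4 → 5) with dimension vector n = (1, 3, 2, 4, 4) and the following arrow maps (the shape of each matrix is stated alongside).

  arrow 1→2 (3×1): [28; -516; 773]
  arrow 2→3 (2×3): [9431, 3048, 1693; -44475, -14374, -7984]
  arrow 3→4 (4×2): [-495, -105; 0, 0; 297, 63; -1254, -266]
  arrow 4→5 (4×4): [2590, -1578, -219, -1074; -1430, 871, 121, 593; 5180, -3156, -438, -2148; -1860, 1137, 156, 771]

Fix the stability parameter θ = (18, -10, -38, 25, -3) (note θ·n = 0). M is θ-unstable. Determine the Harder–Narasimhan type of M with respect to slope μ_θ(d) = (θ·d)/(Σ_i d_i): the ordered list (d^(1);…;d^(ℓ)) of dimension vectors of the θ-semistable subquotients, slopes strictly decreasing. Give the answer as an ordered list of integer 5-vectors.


Via rank(M_{q-1}∘⋯∘M_p): M ≅ I[1,5], I[2,2], I[2,3], I[4,4]^2, I[4,5], I[5,5]^2.
μ_θ-semistable layers: μ^(1)=25; μ^(2)=11; μ^(3)=-3; μ^(4)=-10; μ^(5)=-24

((0, 0, 0, 2, 0); (0, 0, 0, 2, 2); (0, 0, 0, 0, 2); (1, 2, 1, 0, 0); (0, 1, 1, 0, 0))


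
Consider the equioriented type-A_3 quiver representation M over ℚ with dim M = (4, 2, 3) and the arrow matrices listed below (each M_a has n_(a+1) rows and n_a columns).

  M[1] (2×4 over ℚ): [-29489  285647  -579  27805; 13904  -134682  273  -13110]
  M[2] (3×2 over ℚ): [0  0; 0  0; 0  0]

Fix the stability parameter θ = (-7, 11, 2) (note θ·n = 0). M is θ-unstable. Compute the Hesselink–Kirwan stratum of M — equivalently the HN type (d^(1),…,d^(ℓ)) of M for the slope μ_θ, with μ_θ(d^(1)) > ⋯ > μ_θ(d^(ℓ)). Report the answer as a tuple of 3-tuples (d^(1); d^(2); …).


Barcode: M ≅ I[1,1]^2, I[1,2]^2, I[3,3]^3. HN layers by μ_θ (3 steps, strictly decreasing):
  μ^(1)=11; μ^(2)=2; μ^(3)=-7

((0, 2, 0); (0, 0, 3); (4, 0, 0))


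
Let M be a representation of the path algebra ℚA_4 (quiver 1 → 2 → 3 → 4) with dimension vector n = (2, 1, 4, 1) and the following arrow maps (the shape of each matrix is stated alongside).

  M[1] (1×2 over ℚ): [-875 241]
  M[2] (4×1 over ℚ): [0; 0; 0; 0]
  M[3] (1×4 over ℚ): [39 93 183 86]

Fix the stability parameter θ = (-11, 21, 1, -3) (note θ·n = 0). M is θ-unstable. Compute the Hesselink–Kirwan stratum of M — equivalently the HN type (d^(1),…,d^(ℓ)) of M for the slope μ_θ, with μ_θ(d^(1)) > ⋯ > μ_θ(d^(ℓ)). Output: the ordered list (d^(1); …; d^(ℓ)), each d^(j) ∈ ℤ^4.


Interval decomposition of M: I[1,1], I[1,2], I[3,3]^3, I[3,4].
HN type (ℓ=4): μ^(1)=21; μ^(2)=1; μ^(3)=-1; μ^(4)=-11

((0, 1, 0, 0); (0, 0, 3, 0); (0, 0, 1, 1); (2, 0, 0, 0))


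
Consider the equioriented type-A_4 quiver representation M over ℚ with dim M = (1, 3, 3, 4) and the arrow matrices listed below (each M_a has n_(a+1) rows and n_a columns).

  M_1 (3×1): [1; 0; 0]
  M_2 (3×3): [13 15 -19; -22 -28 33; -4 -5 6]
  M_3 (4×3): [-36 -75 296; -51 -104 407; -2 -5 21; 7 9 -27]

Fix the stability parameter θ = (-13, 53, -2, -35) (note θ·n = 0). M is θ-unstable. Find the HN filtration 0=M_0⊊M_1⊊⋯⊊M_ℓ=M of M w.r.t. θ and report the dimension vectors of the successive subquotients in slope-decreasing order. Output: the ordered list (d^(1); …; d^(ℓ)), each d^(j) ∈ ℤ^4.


Barcode: M ≅ I[1,4], I[2,4]^2, I[4,4]. HN layers by μ_θ (3 steps, strictly decreasing):
  μ^(1)=16/3; μ^(2)=-13; μ^(3)=-35

((0, 3, 3, 3); (1, 0, 0, 0); (0, 0, 0, 1))


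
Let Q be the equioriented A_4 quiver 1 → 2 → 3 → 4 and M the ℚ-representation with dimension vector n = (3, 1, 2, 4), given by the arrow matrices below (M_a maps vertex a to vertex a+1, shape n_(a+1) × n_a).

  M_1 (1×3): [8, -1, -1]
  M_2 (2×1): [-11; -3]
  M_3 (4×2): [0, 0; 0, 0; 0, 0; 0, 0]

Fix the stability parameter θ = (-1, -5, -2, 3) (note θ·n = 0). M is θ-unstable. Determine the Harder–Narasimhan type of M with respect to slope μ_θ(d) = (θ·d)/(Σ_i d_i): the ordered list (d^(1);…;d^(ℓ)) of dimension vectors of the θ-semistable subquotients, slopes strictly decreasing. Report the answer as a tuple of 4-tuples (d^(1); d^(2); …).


Barcode: M ≅ I[1,1]^2, I[1,3], I[3,3], I[4,4]^4. HN layers by μ_θ (4 steps, strictly decreasing):
  μ^(1)=3; μ^(2)=-1; μ^(3)=-2; μ^(4)=-3

((0, 0, 0, 4); (2, 0, 0, 0); (0, 0, 2, 0); (1, 1, 0, 0))


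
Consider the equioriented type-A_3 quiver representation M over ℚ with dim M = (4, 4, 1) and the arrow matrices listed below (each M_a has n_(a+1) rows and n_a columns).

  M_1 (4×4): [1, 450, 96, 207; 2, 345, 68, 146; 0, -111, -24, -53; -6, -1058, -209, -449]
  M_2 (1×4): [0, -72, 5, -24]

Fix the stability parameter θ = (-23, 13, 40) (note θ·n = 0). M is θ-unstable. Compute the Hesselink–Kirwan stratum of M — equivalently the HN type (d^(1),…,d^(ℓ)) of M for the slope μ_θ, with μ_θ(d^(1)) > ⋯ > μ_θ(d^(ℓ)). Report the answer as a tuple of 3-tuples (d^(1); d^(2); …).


Barcode: M ≅ I[1,2]^3, I[1,3]. HN layers by μ_θ (3 steps, strictly decreasing):
  μ^(1)=40; μ^(2)=13; μ^(3)=-23

((0, 0, 1); (0, 4, 0); (4, 0, 0))


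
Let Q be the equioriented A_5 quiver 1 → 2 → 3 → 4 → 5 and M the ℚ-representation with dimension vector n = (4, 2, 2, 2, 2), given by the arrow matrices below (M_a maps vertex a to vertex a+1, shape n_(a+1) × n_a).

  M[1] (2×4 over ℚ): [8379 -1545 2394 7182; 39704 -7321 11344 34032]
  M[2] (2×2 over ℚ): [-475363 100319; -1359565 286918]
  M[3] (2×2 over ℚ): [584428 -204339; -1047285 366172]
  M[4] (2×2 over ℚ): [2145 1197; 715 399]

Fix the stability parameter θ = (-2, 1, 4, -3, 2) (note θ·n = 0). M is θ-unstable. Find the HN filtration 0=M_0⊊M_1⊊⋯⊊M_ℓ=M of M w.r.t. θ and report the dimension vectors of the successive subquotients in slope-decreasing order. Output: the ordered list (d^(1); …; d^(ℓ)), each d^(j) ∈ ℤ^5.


Via rank(M_{q-1}∘⋯∘M_p): M ≅ I[1,1]^2, I[1,4], I[1,5], I[5,5].
μ_θ-semistable layers: μ^(1)=2; μ^(2)=2/3; μ^(3)=-2

((0, 0, 0, 0, 2); (0, 2, 2, 2, 0); (4, 0, 0, 0, 0))


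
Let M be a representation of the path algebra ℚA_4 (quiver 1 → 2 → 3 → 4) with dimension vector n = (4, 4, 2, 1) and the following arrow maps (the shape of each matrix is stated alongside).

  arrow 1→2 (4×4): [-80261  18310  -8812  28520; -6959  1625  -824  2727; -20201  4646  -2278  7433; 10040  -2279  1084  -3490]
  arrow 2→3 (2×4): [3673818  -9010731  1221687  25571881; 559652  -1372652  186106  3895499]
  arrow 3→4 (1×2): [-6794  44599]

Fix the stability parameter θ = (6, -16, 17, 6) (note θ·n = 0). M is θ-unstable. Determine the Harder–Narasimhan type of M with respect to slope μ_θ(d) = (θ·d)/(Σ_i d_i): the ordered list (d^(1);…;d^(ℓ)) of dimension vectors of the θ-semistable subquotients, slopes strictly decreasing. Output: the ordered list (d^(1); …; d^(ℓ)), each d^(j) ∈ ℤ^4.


Via rank(M_{q-1}∘⋯∘M_p): M ≅ I[1,2]^2, I[1,3], I[1,4].
μ_θ-semistable layers: μ^(1)=17; μ^(2)=23/2; μ^(3)=-5

((0, 0, 1, 0); (0, 0, 1, 1); (4, 4, 0, 0))


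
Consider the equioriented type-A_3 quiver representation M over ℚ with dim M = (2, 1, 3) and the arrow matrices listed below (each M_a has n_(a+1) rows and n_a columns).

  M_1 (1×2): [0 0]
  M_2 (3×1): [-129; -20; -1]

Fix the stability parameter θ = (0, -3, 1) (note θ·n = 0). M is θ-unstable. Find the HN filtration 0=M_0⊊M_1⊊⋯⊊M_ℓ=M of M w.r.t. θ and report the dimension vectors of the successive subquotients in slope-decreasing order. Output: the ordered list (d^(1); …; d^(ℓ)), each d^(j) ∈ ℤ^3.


Via rank(M_{q-1}∘⋯∘M_p): M ≅ I[1,1]^2, I[2,3], I[3,3]^2.
μ_θ-semistable layers: μ^(1)=1; μ^(2)=0; μ^(3)=-3

((0, 0, 3); (2, 0, 0); (0, 1, 0))


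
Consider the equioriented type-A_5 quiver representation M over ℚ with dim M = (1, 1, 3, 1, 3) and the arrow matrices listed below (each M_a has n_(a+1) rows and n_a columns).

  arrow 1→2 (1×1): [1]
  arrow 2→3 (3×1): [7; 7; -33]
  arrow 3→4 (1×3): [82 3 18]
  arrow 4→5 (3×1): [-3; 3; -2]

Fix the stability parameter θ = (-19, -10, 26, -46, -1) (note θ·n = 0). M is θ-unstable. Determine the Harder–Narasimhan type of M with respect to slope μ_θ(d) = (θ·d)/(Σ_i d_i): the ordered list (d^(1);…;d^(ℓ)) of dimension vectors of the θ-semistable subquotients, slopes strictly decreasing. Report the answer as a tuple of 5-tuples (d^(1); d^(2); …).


Interval decomposition of M: I[1,5], I[3,3]^2, I[5,5]^2.
HN type (ℓ=4): μ^(1)=26; μ^(2)=-1; μ^(3)=-10; μ^(4)=-19

((0, 0, 2, 0, 0); (0, 0, 0, 0, 3); (0, 1, 1, 1, 0); (1, 0, 0, 0, 0))


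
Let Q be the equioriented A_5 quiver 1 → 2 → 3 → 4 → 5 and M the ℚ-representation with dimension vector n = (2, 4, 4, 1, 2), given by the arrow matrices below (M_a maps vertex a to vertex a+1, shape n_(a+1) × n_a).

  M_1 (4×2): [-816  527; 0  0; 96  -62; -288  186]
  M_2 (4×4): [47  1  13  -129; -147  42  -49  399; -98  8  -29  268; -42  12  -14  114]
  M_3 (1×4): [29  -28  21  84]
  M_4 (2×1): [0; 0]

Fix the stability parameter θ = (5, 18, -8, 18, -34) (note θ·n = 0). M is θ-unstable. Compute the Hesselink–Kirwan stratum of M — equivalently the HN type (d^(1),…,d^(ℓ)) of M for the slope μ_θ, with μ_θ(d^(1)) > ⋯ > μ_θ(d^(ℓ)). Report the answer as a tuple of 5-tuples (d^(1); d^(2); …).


Interval decomposition of M: I[1,1], I[1,4], I[2,2], I[2,3]^2, I[3,3], I[5,5]^2.
HN type (ℓ=4): μ^(1)=18; μ^(2)=5; μ^(3)=-8; μ^(4)=-34

((0, 1, 0, 1, 0); (2, 3, 3, 0, 0); (0, 0, 1, 0, 0); (0, 0, 0, 0, 2))


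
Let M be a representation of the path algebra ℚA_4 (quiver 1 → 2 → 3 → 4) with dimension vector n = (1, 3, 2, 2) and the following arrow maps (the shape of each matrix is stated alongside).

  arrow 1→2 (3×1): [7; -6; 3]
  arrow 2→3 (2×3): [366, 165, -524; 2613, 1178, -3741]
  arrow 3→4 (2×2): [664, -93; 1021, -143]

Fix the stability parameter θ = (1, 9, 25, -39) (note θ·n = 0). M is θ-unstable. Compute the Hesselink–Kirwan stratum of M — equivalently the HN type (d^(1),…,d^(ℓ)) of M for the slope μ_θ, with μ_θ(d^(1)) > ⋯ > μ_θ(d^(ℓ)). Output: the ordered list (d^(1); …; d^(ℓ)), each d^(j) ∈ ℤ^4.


Interval decomposition of M: I[1,2], I[2,4]^2.
HN type (ℓ=3): μ^(1)=9; μ^(2)=1; μ^(3)=-5/3

((0, 1, 0, 0); (1, 0, 0, 0); (0, 2, 2, 2))


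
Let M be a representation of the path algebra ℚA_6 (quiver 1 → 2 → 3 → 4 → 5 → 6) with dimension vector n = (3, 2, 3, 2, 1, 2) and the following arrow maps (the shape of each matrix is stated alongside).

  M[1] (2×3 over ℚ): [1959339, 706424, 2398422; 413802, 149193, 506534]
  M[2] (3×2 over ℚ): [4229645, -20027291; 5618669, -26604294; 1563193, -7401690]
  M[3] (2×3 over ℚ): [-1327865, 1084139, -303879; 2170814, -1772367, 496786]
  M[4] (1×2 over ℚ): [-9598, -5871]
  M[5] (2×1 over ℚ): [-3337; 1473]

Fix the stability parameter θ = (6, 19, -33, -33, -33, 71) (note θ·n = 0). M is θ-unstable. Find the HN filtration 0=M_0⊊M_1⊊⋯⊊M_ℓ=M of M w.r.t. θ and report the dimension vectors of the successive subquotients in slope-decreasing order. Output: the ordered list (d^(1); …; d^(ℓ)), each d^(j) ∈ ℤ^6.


Interval decomposition of M: I[1,1], I[1,4], I[1,6], I[3,3], I[6,6].
HN type (ℓ=5): μ^(1)=71; μ^(2)=6; μ^(3)=-41/4; μ^(4)=-74/5; μ^(5)=-33

((0, 0, 0, 0, 0, 2); (1, 0, 0, 0, 0, 0); (1, 1, 1, 1, 0, 0); (1, 1, 1, 1, 1, 0); (0, 0, 1, 0, 0, 0))


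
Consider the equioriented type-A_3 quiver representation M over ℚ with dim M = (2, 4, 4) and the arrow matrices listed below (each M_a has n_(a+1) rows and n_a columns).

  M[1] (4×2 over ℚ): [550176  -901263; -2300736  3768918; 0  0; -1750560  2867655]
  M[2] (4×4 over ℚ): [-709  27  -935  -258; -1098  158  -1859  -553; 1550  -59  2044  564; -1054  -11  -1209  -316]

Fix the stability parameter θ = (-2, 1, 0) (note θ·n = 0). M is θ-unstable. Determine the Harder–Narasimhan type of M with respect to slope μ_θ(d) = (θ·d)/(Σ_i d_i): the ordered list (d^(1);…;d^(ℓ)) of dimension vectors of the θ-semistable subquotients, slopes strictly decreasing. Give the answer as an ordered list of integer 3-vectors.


Barcode: M ≅ I[1,1], I[1,3], I[2,3]^3. HN layers by μ_θ (2 steps, strictly decreasing):
  μ^(1)=1/2; μ^(2)=-2

((0, 4, 4); (2, 0, 0))


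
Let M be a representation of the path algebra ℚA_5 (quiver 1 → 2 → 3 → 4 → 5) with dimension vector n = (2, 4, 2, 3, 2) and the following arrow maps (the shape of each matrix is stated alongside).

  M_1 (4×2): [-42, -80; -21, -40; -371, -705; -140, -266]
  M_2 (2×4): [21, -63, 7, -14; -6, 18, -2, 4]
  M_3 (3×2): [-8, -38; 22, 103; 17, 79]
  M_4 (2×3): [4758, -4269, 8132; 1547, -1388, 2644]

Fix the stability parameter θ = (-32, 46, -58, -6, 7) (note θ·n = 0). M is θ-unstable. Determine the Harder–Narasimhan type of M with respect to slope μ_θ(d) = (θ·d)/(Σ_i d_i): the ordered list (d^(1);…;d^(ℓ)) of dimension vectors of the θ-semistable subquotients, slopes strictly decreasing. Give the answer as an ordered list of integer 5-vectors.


Interval decomposition of M: I[1,2], I[1,4], I[2,2]^2, I[3,5], I[4,5].
HN type (ℓ=5): μ^(1)=46; μ^(2)=7; μ^(3)=-6; μ^(4)=-32; μ^(5)=-58

((0, 3, 0, 0, 0); (0, 0, 0, 0, 2); (0, 1, 1, 3, 0); (2, 0, 0, 0, 0); (0, 0, 1, 0, 0))


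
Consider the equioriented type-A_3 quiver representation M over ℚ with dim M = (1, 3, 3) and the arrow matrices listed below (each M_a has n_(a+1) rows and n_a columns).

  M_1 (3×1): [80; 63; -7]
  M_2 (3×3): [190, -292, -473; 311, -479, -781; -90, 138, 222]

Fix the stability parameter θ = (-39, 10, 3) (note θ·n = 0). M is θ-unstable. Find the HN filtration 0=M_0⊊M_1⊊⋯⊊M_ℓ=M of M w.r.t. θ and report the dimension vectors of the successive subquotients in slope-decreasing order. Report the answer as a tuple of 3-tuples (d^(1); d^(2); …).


Barcode: M ≅ I[1,3], I[2,2], I[2,3], I[3,3]. HN layers by μ_θ (4 steps, strictly decreasing):
  μ^(1)=10; μ^(2)=13/2; μ^(3)=3; μ^(4)=-39

((0, 1, 0); (0, 2, 2); (0, 0, 1); (1, 0, 0))


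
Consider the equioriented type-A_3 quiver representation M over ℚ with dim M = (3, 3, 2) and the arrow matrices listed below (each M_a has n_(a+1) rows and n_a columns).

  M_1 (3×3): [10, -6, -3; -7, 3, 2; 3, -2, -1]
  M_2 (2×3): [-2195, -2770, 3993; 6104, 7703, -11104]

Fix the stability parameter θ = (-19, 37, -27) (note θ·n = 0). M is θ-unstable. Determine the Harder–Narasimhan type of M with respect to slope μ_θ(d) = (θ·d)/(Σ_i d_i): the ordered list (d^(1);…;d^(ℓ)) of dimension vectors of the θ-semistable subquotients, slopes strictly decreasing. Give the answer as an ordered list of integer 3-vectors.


Interval decomposition of M: I[1,2], I[1,3]^2.
HN type (ℓ=3): μ^(1)=37; μ^(2)=5; μ^(3)=-19

((0, 1, 0); (0, 2, 2); (3, 0, 0))


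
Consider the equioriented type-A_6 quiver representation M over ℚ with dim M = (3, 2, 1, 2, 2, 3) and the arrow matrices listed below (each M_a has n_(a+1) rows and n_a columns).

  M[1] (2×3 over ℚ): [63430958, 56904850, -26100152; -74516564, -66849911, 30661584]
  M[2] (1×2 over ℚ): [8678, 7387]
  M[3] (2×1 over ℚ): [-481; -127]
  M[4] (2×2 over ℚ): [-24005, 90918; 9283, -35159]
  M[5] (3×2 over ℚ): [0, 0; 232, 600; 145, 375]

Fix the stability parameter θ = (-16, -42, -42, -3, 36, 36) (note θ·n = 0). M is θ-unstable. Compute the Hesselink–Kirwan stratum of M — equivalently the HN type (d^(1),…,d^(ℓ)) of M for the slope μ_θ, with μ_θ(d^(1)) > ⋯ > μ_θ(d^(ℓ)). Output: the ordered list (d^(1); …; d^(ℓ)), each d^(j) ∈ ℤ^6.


Barcode: M ≅ I[1,1], I[1,2], I[1,6], I[4,5], I[6,6]^2. HN layers by μ_θ (5 steps, strictly decreasing):
  μ^(1)=36; μ^(2)=-3; μ^(3)=-16; μ^(4)=-29; μ^(5)=-100/3

((0, 0, 0, 0, 2, 3); (0, 0, 0, 2, 0, 0); (1, 0, 0, 0, 0, 0); (1, 1, 0, 0, 0, 0); (1, 1, 1, 0, 0, 0))


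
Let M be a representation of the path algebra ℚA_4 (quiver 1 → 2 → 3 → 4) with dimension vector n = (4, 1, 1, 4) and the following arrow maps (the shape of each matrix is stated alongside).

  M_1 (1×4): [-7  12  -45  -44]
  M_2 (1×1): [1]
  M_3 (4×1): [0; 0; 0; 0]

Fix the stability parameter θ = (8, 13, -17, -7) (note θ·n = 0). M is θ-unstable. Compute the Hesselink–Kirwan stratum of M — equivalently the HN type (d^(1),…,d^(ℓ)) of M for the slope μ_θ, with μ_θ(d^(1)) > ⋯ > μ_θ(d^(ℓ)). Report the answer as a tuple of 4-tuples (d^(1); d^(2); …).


Interval decomposition of M: I[1,1]^3, I[1,3], I[4,4]^4.
HN type (ℓ=3): μ^(1)=8; μ^(2)=4/3; μ^(3)=-7

((3, 0, 0, 0); (1, 1, 1, 0); (0, 0, 0, 4))


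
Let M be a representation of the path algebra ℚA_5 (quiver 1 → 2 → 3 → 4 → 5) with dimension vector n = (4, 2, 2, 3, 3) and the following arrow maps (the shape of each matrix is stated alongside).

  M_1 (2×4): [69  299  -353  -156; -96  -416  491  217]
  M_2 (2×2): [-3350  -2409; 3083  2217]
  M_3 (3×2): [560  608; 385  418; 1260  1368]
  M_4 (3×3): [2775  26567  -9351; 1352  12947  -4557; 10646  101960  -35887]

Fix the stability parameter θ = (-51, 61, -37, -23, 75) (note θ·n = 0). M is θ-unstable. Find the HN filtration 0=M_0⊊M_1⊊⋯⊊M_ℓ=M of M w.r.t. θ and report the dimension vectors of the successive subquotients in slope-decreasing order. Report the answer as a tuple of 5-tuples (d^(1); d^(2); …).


Barcode: M ≅ I[1,1]^2, I[1,3], I[1,5], I[4,5]^2. HN layers by μ_θ (5 steps, strictly decreasing):
  μ^(1)=75; μ^(2)=12; μ^(3)=1/3; μ^(4)=-23; μ^(5)=-51

((0, 0, 0, 0, 3); (0, 1, 1, 0, 0); (0, 1, 1, 1, 0); (0, 0, 0, 2, 0); (4, 0, 0, 0, 0))


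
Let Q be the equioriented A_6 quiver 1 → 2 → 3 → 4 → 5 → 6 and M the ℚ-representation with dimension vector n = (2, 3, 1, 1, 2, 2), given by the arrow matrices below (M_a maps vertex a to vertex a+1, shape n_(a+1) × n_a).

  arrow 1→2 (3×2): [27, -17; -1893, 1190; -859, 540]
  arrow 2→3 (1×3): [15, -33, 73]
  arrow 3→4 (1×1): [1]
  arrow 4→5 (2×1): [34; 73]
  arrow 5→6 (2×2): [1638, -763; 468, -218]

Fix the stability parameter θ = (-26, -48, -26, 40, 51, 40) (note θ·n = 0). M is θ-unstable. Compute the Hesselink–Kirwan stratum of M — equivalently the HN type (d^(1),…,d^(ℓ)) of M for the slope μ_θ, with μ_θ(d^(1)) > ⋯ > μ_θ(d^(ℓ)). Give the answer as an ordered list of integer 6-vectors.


Barcode: M ≅ I[1,2], I[1,6], I[2,2], I[5,5], I[6,6]. HN layers by μ_θ (6 steps, strictly decreasing):
  μ^(1)=51; μ^(2)=91/2; μ^(3)=40; μ^(4)=-26; μ^(5)=-37; μ^(6)=-48

((0, 0, 0, 0, 1, 0); (0, 0, 0, 0, 1, 1); (0, 0, 0, 1, 0, 1); (0, 0, 1, 0, 0, 0); (2, 2, 0, 0, 0, 0); (0, 1, 0, 0, 0, 0))


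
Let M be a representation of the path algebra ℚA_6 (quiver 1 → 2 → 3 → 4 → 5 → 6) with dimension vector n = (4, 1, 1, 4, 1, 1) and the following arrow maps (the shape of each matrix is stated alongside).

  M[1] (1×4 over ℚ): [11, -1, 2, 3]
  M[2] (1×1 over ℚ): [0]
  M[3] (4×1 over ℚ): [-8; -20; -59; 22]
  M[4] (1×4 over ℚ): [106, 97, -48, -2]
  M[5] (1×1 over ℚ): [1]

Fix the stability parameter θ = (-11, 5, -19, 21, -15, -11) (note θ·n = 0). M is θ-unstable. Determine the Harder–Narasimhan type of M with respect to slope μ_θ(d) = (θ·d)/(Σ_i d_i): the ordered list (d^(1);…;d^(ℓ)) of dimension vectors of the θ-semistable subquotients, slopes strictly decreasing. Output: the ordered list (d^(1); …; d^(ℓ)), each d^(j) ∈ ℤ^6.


Interval decomposition of M: I[1,1]^3, I[1,2], I[3,4], I[4,4]^2, I[4,6].
HN type (ℓ=5): μ^(1)=21; μ^(2)=5; μ^(3)=-5/3; μ^(4)=-11; μ^(5)=-19

((0, 0, 0, 3, 0, 0); (0, 1, 0, 0, 0, 0); (0, 0, 0, 1, 1, 1); (4, 0, 0, 0, 0, 0); (0, 0, 1, 0, 0, 0))


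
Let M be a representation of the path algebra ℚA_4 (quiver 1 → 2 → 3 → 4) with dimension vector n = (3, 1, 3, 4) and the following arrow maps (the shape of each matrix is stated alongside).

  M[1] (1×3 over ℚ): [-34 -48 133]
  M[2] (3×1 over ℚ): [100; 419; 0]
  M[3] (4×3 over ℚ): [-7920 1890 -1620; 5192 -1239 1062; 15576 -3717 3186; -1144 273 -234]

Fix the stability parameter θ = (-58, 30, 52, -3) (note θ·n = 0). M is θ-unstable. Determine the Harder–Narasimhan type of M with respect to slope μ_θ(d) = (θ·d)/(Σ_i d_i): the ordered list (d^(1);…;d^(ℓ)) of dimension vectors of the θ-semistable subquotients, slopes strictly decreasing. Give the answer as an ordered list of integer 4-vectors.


Barcode: M ≅ I[1,1]^2, I[1,4], I[3,3]^2, I[4,4]^3. HN layers by μ_θ (4 steps, strictly decreasing):
  μ^(1)=52; μ^(2)=79/3; μ^(3)=-3; μ^(4)=-58

((0, 0, 2, 0); (0, 1, 1, 1); (0, 0, 0, 3); (3, 0, 0, 0))


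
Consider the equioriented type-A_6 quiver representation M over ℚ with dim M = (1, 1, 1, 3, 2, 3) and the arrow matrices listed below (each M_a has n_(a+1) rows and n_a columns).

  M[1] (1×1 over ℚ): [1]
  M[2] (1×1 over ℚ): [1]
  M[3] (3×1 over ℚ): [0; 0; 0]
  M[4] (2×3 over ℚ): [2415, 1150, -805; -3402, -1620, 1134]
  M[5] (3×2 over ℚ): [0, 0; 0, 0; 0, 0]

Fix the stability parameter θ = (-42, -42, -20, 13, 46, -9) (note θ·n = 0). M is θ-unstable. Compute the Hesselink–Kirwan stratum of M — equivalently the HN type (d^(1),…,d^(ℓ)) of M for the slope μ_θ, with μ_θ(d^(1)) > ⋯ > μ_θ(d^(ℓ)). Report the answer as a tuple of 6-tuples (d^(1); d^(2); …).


Barcode: M ≅ I[1,3], I[4,4]^2, I[4,5], I[5,5], I[6,6]^3. HN layers by μ_θ (5 steps, strictly decreasing):
  μ^(1)=46; μ^(2)=13; μ^(3)=-9; μ^(4)=-20; μ^(5)=-42

((0, 0, 0, 0, 2, 0); (0, 0, 0, 3, 0, 0); (0, 0, 0, 0, 0, 3); (0, 0, 1, 0, 0, 0); (1, 1, 0, 0, 0, 0))


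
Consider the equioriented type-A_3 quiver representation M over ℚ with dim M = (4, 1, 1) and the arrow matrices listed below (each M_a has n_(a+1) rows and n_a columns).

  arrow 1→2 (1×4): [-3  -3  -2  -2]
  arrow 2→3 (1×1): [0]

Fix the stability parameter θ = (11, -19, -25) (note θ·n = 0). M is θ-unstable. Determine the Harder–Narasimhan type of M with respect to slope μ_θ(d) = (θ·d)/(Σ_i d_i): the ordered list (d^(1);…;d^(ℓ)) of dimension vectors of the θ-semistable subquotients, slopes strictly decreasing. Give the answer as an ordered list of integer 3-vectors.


Via rank(M_{q-1}∘⋯∘M_p): M ≅ I[1,1]^3, I[1,2], I[3,3].
μ_θ-semistable layers: μ^(1)=11; μ^(2)=-4; μ^(3)=-25

((3, 0, 0); (1, 1, 0); (0, 0, 1))


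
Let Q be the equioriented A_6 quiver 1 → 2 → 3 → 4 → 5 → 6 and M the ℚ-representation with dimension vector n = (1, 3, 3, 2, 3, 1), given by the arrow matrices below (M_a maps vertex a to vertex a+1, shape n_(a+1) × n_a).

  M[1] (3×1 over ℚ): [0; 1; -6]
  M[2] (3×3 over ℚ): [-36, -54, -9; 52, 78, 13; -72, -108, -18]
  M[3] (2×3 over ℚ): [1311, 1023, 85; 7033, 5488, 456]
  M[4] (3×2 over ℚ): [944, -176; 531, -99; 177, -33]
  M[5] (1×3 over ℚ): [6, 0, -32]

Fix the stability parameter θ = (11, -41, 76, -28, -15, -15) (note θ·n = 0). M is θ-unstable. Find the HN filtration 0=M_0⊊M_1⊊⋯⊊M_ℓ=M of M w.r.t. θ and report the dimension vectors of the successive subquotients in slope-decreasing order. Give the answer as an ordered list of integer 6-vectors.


Interval decomposition of M: I[1,2], I[2,2], I[2,5], I[3,3], I[3,4], I[5,5], I[5,6].
HN type (ℓ=5): μ^(1)=76; μ^(2)=24; μ^(3)=11; μ^(4)=-15; μ^(5)=-41

((0, 0, 1, 0, 0, 0); (0, 0, 1, 1, 0, 0); (0, 0, 1, 1, 1, 0); (1, 1, 0, 0, 2, 1); (0, 2, 0, 0, 0, 0))


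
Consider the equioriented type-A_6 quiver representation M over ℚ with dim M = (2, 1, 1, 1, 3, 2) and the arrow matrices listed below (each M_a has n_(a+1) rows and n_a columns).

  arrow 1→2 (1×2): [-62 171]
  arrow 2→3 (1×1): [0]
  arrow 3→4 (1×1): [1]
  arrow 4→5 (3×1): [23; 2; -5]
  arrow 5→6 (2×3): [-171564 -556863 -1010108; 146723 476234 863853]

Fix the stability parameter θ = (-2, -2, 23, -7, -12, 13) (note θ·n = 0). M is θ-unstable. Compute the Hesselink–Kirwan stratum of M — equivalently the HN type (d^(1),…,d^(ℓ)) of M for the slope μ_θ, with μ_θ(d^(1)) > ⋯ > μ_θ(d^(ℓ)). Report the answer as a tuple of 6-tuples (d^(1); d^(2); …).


Barcode: M ≅ I[1,1], I[1,2], I[3,6], I[5,5], I[5,6]. HN layers by μ_θ (4 steps, strictly decreasing):
  μ^(1)=13; μ^(2)=4/3; μ^(3)=-2; μ^(4)=-12

((0, 0, 0, 0, 0, 2); (0, 0, 1, 1, 1, 0); (2, 1, 0, 0, 0, 0); (0, 0, 0, 0, 2, 0))


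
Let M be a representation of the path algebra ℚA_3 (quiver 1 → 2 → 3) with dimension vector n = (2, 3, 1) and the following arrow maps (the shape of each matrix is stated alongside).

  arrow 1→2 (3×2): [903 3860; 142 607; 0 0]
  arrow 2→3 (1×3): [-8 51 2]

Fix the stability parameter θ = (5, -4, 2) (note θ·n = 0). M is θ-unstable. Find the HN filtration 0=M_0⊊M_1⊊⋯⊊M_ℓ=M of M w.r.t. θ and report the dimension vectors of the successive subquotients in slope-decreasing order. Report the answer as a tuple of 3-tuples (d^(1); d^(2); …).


Interval decomposition of M: I[1,2], I[1,3], I[2,2].
HN type (ℓ=3): μ^(1)=2; μ^(2)=1/2; μ^(3)=-4

((0, 0, 1); (2, 2, 0); (0, 1, 0))


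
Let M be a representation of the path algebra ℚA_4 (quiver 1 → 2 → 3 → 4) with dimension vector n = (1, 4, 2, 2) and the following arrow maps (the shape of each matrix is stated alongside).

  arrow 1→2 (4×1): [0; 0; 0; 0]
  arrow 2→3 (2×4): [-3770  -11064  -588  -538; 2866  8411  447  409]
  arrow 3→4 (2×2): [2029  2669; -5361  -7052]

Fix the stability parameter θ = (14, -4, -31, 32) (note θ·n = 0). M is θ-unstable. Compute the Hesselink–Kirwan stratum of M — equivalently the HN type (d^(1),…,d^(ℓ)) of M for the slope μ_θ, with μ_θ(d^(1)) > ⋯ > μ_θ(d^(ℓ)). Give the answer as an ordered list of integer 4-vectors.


Interval decomposition of M: I[1,1], I[2,2]^2, I[2,4]^2.
HN type (ℓ=4): μ^(1)=32; μ^(2)=14; μ^(3)=-4; μ^(4)=-35/2

((0, 0, 0, 2); (1, 0, 0, 0); (0, 2, 0, 0); (0, 2, 2, 0))


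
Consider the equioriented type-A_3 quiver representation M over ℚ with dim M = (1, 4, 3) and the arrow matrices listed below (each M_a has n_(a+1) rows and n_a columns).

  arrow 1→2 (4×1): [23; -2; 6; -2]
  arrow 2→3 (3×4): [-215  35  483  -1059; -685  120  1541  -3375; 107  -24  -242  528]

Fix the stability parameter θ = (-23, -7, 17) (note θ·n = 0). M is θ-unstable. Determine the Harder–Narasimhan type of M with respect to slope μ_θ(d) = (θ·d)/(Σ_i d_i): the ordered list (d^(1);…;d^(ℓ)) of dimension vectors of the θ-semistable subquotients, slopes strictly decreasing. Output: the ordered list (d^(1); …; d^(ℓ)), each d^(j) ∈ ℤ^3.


Interval decomposition of M: I[1,3], I[2,2], I[2,3]^2.
HN type (ℓ=3): μ^(1)=17; μ^(2)=-7; μ^(3)=-23

((0, 0, 3); (0, 4, 0); (1, 0, 0))
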